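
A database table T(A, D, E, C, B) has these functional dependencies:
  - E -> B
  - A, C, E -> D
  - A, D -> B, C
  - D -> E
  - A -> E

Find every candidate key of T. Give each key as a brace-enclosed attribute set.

{A, C}, {A, D}

No FD produces {A}, so it must be in every candidate key.
{A, C}⁺ = {A, B, C, D, E} — all of the relation — so {A, C} is a candidate key.
{A, D}⁺ = {A, B, C, D, E} — all of the relation — so {A, D} is a candidate key.
These are minimal and exhaustive — every other superkey contains one of them.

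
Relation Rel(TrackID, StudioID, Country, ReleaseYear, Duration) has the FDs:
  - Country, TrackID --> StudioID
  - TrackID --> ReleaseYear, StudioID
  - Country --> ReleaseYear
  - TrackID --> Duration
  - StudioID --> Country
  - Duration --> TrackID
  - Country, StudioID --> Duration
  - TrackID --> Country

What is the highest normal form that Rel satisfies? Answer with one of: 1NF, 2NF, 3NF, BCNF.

Candidate keys: {Duration}, {StudioID}, {TrackID}. Prime attributes: {Duration, StudioID, TrackID}.
For Country --> ReleaseYear we have {Country}⁺ = {Country, ReleaseYear}; {Country} is not a superkey, so BCNF fails.
Country --> ReleaseYear determines the non-prime attribute {ReleaseYear} from a non-superkey — 3NF is violated.
Every candidate key is a single attribute, so no partial dependency is possible; 2NF holds.

2NF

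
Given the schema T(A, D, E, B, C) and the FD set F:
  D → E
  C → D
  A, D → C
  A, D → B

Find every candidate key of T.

{A, C}, {A, D}

No FD produces {A}, so it must be in every candidate key.
{A, C}⁺ = {A, B, C, D, E}, which is every attribute, so {A, C} is a candidate key.
{A, D}⁺ = {A, B, C, D, E}, which is every attribute, so {A, D} is a candidate key.
Any other superkey properly contains one of these, so there are no further candidate keys.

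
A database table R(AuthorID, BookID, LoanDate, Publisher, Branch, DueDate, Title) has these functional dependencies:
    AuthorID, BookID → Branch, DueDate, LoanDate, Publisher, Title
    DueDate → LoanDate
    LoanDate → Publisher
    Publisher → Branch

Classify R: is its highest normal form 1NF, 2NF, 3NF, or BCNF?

Candidate key: {AuthorID, BookID}. Prime attributes: {AuthorID, BookID}.
For DueDate → LoanDate we have {DueDate}⁺ = {Branch, DueDate, LoanDate, Publisher}; {DueDate} is not a superkey, so BCNF fails.
DueDate → LoanDate determines the non-prime attribute {LoanDate} from a non-superkey — 3NF is violated.
Checking every proper subset of each key, none determines a non-prime attribute — 2NF is satisfied.

2NF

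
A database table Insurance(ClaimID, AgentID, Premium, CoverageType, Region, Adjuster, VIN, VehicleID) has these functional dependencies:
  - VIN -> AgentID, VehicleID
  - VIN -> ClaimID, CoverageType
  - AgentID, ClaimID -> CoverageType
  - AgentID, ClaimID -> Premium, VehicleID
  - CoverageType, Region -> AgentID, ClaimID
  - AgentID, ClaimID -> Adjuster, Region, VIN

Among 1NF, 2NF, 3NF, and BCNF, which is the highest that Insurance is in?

Candidate keys: {AgentID, ClaimID}, {CoverageType, Region}, {VIN}. Prime attributes: {AgentID, ClaimID, CoverageType, Region, VIN}.
Each dependency's left side is a superkey — BCNF holds.

BCNF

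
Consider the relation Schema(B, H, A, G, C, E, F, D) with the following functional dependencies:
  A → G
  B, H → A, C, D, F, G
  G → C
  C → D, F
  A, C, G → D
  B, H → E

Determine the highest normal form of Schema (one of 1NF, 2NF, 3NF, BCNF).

Candidate key: {B, H}. Prime attributes: {B, H}.
A → G breaks BCNF: {A}⁺ = {A, C, D, F, G}, so {A} is not a superkey.
Because {G} is non-prime and the left side of A → G is not a superkey, the relation is not in 3NF.
No non-prime attribute depends on a proper subset of any candidate key, so 2NF holds.

2NF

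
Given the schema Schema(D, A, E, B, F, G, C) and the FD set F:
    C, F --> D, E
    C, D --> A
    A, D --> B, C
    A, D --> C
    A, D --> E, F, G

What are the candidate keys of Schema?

{A, D}, {C, D}, {C, F}

{A, D} is a candidate key since {A, D}⁺ = {A, B, C, D, E, F, G} covers every attribute.
{C, D} is a candidate key since {C, D}⁺ = {A, B, C, D, E, F, G} covers every attribute.
{C, F} is a candidate key since {C, F}⁺ = {A, B, C, D, E, F, G} covers every attribute.
No proper subset of any of these is a key, and no other minimal superkey exists.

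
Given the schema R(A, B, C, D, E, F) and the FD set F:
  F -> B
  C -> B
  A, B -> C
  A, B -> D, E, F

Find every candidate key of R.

No FD produces {A}, so it must be in every candidate key.
Closure of {A, B} is {A, B, C, D, E, F}, the whole schema; {A, B} is a candidate key.
Closure of {A, C} is {A, B, C, D, E, F}, the whole schema; {A, C} is a candidate key.
Closure of {A, F} is {A, B, C, D, E, F}, the whole schema; {A, F} is a candidate key.
No proper subset of any of these is a key, and no other minimal superkey exists.

{A, B}, {A, C}, {A, F}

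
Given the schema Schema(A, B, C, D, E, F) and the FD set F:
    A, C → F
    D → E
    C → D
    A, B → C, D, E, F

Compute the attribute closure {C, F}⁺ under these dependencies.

{C, D, E, F}

Start with {C, F}.
C → D applies; add {D} → now {C, D, F}.
D → E applies; add {E} → now {C, D, E, F}.
No further FD applies.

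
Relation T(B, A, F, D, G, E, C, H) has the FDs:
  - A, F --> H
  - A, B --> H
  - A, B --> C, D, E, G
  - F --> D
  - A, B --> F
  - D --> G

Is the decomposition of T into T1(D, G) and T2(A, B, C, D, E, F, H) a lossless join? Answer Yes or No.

Common attributes: {D}; their closure is {D, G}.
Since T1 ⊆ {D, G}, the intersection is a superkey of T1; the decomposition is lossless.

Yes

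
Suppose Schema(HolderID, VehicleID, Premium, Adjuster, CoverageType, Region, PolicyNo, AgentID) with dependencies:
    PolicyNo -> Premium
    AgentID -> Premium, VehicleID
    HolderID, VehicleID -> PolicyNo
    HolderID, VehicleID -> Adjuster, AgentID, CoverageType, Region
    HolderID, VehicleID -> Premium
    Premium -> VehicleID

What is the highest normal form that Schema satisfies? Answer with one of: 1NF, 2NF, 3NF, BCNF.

Candidate keys: {AgentID, HolderID}, {HolderID, PolicyNo}, {HolderID, Premium}, {HolderID, VehicleID}. Prime attributes: {AgentID, HolderID, PolicyNo, Premium, VehicleID}.
PolicyNo -> Premium breaks BCNF: {PolicyNo}⁺ = {PolicyNo, Premium, VehicleID}, so {PolicyNo} is not a superkey.
But every attribute on its right side ({Premium}) is prime, and the same holds for every other non-superkey FD, so 3NF still holds.

3NF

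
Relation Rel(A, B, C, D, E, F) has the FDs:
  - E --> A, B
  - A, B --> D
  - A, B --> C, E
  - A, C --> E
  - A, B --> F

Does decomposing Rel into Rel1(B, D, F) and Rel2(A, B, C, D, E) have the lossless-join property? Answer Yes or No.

No

Rel1 ∩ Rel2 = {B, D}; its closure under F is {B, D}.
Neither Rel1 nor Rel2 is contained in that closure, so the decomposition is lossy.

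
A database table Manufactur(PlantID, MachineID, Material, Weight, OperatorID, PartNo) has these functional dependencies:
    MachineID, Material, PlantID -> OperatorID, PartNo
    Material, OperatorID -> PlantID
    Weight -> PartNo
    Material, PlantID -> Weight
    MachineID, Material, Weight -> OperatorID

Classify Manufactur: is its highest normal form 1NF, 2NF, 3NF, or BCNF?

Candidate keys: {MachineID, Material, OperatorID}, {MachineID, Material, PlantID}, {MachineID, Material, Weight}. Prime attributes: {MachineID, Material, OperatorID, PlantID, Weight}.
For Material, OperatorID -> PlantID we have {Material, OperatorID}⁺ = {Material, OperatorID, PartNo, PlantID, Weight}; {Material, OperatorID} is not a superkey, so BCNF fails.
Weight -> PartNo has non-prime {PartNo} on the right and a non-superkey on the left, so 3NF fails.
The proper key subset {Material, OperatorID} of {MachineID, Material, OperatorID} determines non-prime {PartNo}, so the relation is not even in 2NF.

1NF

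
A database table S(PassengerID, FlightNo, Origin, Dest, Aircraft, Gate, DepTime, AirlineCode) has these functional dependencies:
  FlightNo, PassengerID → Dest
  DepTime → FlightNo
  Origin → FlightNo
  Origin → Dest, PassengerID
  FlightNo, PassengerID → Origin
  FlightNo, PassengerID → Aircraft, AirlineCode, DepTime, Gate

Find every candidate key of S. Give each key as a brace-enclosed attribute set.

{DepTime, PassengerID}, {FlightNo, PassengerID}, {Origin}

{Origin}⁺ = {Aircraft, AirlineCode, DepTime, Dest, FlightNo, Gate, Origin, PassengerID}, which is every attribute, so {Origin} is a candidate key.
{DepTime, PassengerID}⁺ = {Aircraft, AirlineCode, DepTime, Dest, FlightNo, Gate, Origin, PassengerID}, which is every attribute, so {DepTime, PassengerID} is a candidate key.
{FlightNo, PassengerID}⁺ = {Aircraft, AirlineCode, DepTime, Dest, FlightNo, Gate, Origin, PassengerID}, which is every attribute, so {FlightNo, PassengerID} is a candidate key.
These are minimal and exhaustive — every other superkey contains one of them.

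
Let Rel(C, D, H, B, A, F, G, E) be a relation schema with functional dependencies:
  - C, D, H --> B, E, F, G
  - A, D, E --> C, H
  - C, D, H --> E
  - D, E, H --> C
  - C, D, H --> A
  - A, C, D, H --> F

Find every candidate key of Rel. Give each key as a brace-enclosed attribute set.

No FD produces {D}, so it must be in every candidate key.
Closure of {A, D, E} is {A, B, C, D, E, F, G, H}, the whole schema; {A, D, E} is a candidate key.
Closure of {C, D, H} is {A, B, C, D, E, F, G, H}, the whole schema; {C, D, H} is a candidate key.
Closure of {D, E, H} is {A, B, C, D, E, F, G, H}, the whole schema; {D, E, H} is a candidate key.
No proper subset of any of these is a key, and no other minimal superkey exists.

{A, D, E}, {C, D, H}, {D, E, H}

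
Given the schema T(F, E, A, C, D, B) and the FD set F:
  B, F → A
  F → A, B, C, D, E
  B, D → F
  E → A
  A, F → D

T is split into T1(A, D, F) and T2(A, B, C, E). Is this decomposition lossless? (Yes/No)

Common attributes: {A}; their closure is {A}.
The closure covers neither T1 nor T2 entirely; the join is not lossless.

No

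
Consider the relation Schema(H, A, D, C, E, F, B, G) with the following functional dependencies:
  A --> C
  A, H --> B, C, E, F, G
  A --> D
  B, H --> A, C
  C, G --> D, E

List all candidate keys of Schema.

{A, H}, {B, H}

No FD produces {H}, so it must be in every candidate key.
Closure of {A, H} is {A, B, C, D, E, F, G, H}, the whole schema; {A, H} is a candidate key.
Closure of {B, H} is {A, B, C, D, E, F, G, H}, the whole schema; {B, H} is a candidate key.
Any other superkey properly contains one of these, so there are no further candidate keys.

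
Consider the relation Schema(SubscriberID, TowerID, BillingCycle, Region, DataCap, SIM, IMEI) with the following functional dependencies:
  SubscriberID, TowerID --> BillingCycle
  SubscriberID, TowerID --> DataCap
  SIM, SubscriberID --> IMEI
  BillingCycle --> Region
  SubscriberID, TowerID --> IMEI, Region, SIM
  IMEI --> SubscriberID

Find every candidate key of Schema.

Attributes never on any right-hand side: {TowerID} — every candidate key must contain it.
{IMEI, TowerID}⁺ = {BillingCycle, DataCap, IMEI, Region, SIM, SubscriberID, TowerID} — all of the relation — so {IMEI, TowerID} is a candidate key.
{SubscriberID, TowerID}⁺ = {BillingCycle, DataCap, IMEI, Region, SIM, SubscriberID, TowerID} — all of the relation — so {SubscriberID, TowerID} is a candidate key.
These are minimal and exhaustive — every other superkey contains one of them.

{IMEI, TowerID}, {SubscriberID, TowerID}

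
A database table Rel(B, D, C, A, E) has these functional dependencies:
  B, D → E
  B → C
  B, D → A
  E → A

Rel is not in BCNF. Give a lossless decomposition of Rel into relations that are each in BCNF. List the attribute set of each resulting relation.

{A, E}; {B, C}; {B, D, E}

Candidate key of the original relation: {B, D}.
{A, B, C, D, E}: {B} determines {B, C} here but is not a superkey — split on B → C, giving {B, C} and {A, B, D, E}.
{B, C}: every determinant is a superkey — BCNF.
{A, B, D, E}: {E} determines {A, E} here but is not a superkey — split on E → A, giving {A, E} and {B, D, E}.
{A, E}: every determinant is a superkey — BCNF.
{B, D, E}: every determinant is a superkey — BCNF.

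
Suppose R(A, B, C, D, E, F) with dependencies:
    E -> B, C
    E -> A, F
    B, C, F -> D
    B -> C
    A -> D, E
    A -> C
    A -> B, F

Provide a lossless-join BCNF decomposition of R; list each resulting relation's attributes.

Candidate keys of the original relation: {A}, {E}.
Within {A, B, C, D, E, F}: {B, C, F}⁺ ∩ {A, B, C, D, E, F} = {B, C, D, F}, not the whole set, so B, C, F -> D violates BCNF; decompose into {B, C, D, F} and {A, B, C, E, F}.
Within {B, C, D, F}: {B}⁺ ∩ {B, C, D, F} = {B, C}, not the whole set, so B -> C violates BCNF; decompose into {B, C} and {B, D, F}.
{B, C}: every determinant is a superkey — BCNF.
{B, D, F}: every determinant is a superkey — BCNF.
Within {A, B, C, E, F}: {B}⁺ ∩ {A, B, C, E, F} = {B, C}, not the whole set, so B -> C violates BCNF; decompose into {B, C} and {A, B, E, F}.
{B, C}: every determinant is a superkey — BCNF.
{A, B, E, F}: every determinant is a superkey — BCNF.

{A, B, E, F}; {B, C}; {B, D, F}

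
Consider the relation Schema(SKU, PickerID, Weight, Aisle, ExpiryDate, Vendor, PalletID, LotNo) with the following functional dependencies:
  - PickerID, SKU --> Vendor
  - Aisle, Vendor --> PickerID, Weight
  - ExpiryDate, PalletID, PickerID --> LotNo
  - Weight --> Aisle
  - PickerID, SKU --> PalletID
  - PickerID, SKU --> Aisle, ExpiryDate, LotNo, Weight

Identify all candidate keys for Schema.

{Aisle, SKU, Vendor}, {PickerID, SKU}, {SKU, Vendor, Weight}

{SKU} never appears on the right of any FD, so every key must include it.
{PickerID, SKU}⁺ = {Aisle, ExpiryDate, LotNo, PalletID, PickerID, SKU, Vendor, Weight} — all of the relation — so {PickerID, SKU} is a candidate key.
{Aisle, SKU, Vendor}⁺ = {Aisle, ExpiryDate, LotNo, PalletID, PickerID, SKU, Vendor, Weight} — all of the relation — so {Aisle, SKU, Vendor} is a candidate key.
{SKU, Vendor, Weight}⁺ = {Aisle, ExpiryDate, LotNo, PalletID, PickerID, SKU, Vendor, Weight} — all of the relation — so {SKU, Vendor, Weight} is a candidate key.
These are minimal and exhaustive — every other superkey contains one of them.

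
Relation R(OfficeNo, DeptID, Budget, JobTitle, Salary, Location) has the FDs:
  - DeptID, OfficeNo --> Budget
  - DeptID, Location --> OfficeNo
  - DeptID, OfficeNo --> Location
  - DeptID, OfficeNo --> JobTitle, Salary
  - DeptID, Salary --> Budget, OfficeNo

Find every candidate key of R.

No FD produces {DeptID}, so it must be in every candidate key.
{DeptID, Location}⁺ = {Budget, DeptID, JobTitle, Location, OfficeNo, Salary} — all of the relation — so {DeptID, Location} is a candidate key.
{DeptID, OfficeNo}⁺ = {Budget, DeptID, JobTitle, Location, OfficeNo, Salary} — all of the relation — so {DeptID, OfficeNo} is a candidate key.
{DeptID, Salary}⁺ = {Budget, DeptID, JobTitle, Location, OfficeNo, Salary} — all of the relation — so {DeptID, Salary} is a candidate key.
No proper subset of any of these is a key, and no other minimal superkey exists.

{DeptID, Location}, {DeptID, OfficeNo}, {DeptID, Salary}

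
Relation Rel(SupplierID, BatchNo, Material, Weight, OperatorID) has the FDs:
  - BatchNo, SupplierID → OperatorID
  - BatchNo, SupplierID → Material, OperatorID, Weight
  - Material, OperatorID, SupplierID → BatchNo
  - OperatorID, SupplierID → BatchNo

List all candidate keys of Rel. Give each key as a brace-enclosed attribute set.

No FD produces {SupplierID}, so it must be in every candidate key.
Closure of {BatchNo, SupplierID} is {BatchNo, Material, OperatorID, SupplierID, Weight}, the whole schema; {BatchNo, SupplierID} is a candidate key.
Closure of {OperatorID, SupplierID} is {BatchNo, Material, OperatorID, SupplierID, Weight}, the whole schema; {OperatorID, SupplierID} is a candidate key.
Any other superkey properly contains one of these, so there are no further candidate keys.

{BatchNo, SupplierID}, {OperatorID, SupplierID}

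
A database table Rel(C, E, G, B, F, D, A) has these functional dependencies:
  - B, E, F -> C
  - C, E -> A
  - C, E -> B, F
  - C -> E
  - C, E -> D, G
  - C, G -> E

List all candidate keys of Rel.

Closure of {C} is {A, B, C, D, E, F, G}, the whole schema; {C} is a candidate key.
Closure of {B, E, F} is {A, B, C, D, E, F, G}, the whole schema; {B, E, F} is a candidate key.
These are minimal and exhaustive — every other superkey contains one of them.

{B, E, F}, {C}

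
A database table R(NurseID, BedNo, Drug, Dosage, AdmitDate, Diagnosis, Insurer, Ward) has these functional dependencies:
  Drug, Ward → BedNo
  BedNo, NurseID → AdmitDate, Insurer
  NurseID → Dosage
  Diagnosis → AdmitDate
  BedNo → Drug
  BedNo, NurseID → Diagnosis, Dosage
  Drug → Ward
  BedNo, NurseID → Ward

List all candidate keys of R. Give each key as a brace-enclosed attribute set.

{NurseID} never appears on the right of any FD, so every key must include it.
{BedNo, NurseID}⁺ = {AdmitDate, BedNo, Diagnosis, Dosage, Drug, Insurer, NurseID, Ward} — all of the relation — so {BedNo, NurseID} is a candidate key.
{Drug, NurseID}⁺ = {AdmitDate, BedNo, Diagnosis, Dosage, Drug, Insurer, NurseID, Ward} — all of the relation — so {Drug, NurseID} is a candidate key.
Any other superkey properly contains one of these, so there are no further candidate keys.

{BedNo, NurseID}, {Drug, NurseID}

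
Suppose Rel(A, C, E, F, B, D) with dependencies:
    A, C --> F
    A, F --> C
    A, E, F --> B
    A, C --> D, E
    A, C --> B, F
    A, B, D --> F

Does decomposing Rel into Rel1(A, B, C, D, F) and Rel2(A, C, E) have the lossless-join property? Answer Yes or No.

The shared attributes are {A, C} and {A, C}⁺ = {A, B, C, D, E, F}.
Since Rel1 ⊆ {A, B, C, D, E, F}, the intersection is a superkey of Rel1; the decomposition is lossless.

Yes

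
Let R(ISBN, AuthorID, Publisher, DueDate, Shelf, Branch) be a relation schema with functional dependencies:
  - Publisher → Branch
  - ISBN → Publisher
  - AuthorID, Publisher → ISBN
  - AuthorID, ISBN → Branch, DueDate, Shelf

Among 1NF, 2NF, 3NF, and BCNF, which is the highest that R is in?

1NF

Candidate keys: {AuthorID, ISBN}, {AuthorID, Publisher}. Prime attributes: {AuthorID, ISBN, Publisher}.
Publisher → Branch: {Publisher}⁺ = {Branch, Publisher}, which is not all of the attributes, so the left side is not a superkey — BCNF is violated.
Publisher → Branch has non-prime {Branch} on the right and a non-superkey on the left, so 3NF fails.
The proper key subset {ISBN} of {AuthorID, ISBN} determines non-prime {Branch}, so the relation is not even in 2NF.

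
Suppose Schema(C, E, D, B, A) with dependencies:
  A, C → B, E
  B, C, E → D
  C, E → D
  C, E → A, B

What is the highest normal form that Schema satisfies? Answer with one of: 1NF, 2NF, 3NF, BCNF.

BCNF

Candidate keys: {A, C}, {C, E}. Prime attributes: {A, C, E}.
The left-hand side of every FD is a superkey, so BCNF is satisfied.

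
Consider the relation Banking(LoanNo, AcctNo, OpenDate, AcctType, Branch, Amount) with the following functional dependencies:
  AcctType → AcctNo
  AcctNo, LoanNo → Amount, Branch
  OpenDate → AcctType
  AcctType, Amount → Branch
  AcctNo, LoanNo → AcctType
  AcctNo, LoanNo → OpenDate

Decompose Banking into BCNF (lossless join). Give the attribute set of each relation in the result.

{AcctNo, AcctType}; {AcctType, OpenDate}; {Amount, Branch, OpenDate}; {Amount, LoanNo, OpenDate}

Candidate keys of the original relation: {AcctNo, LoanNo}, {AcctType, LoanNo}, {LoanNo, OpenDate}.
In {AcctNo, AcctType, Amount, Branch, LoanNo, OpenDate}, {AcctType} is not a superkey ({AcctType}⁺ restricted to this set is {AcctNo, AcctType}), so split on AcctType → AcctNo into {AcctNo, AcctType} and {AcctType, Amount, Branch, LoanNo, OpenDate}.
{AcctNo, AcctType}: every determinant is a superkey — BCNF.
In {AcctType, Amount, Branch, LoanNo, OpenDate}, {OpenDate} is not a superkey ({OpenDate}⁺ restricted to this set is {AcctType, OpenDate}), so split on OpenDate → AcctType into {AcctType, OpenDate} and {Amount, Branch, LoanNo, OpenDate}.
{AcctType, OpenDate}: every determinant is a superkey — BCNF.
In {Amount, Branch, LoanNo, OpenDate}, {Amount, OpenDate} is not a superkey ({Amount, OpenDate}⁺ restricted to this set is {Amount, Branch, OpenDate}), so split on Amount, OpenDate → Branch into {Amount, Branch, OpenDate} and {Amount, LoanNo, OpenDate}.
{Amount, Branch, OpenDate}: every determinant is a superkey — BCNF.
{Amount, LoanNo, OpenDate}: every determinant is a superkey — BCNF.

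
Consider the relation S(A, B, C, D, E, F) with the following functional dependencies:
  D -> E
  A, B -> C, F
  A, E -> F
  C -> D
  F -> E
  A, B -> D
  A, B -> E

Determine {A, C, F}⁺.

{A, C, D, E, F}

Start with {A, C, F}.
C -> D applies; add {D} → now {A, C, D, F}.
F -> E applies; add {E} → now {A, C, D, E, F}.
No further FD applies.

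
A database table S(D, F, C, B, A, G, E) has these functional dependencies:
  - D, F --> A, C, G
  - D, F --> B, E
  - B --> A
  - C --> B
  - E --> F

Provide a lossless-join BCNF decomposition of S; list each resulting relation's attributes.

Candidate keys of the original relation: {D, E}, {D, F}.
Within {A, B, C, D, E, F, G}: {B}⁺ ∩ {A, B, C, D, E, F, G} = {A, B}, not the whole set, so B --> A violates BCNF; decompose into {A, B} and {B, C, D, E, F, G}.
{A, B} is in BCNF.
Within {B, C, D, E, F, G}: {C}⁺ ∩ {B, C, D, E, F, G} = {B, C}, not the whole set, so C --> B violates BCNF; decompose into {B, C} and {C, D, E, F, G}.
{B, C} is in BCNF.
Within {C, D, E, F, G}: {E}⁺ ∩ {C, D, E, F, G} = {E, F}, not the whole set, so E --> F violates BCNF; decompose into {E, F} and {C, D, E, G}.
{E, F} is in BCNF.
{C, D, E, G} is in BCNF.

{A, B}; {B, C}; {C, D, E, G}; {E, F}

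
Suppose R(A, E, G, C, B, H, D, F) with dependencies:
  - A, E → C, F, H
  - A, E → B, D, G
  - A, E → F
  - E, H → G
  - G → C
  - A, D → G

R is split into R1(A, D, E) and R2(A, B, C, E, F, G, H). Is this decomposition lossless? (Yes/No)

Yes

Common attributes: {A, E}; their closure is {A, B, C, D, E, F, G, H}.
Since R1 ⊆ {A, B, C, D, E, F, G, H}, the intersection is a superkey of R1; the decomposition is lossless.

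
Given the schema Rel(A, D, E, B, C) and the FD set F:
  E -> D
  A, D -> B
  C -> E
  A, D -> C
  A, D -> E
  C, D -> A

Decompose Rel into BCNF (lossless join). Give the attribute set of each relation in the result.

{A, B, C, E}; {D, E}

Candidate keys of the original relation: {A, D}, {A, E}, {C}.
{A, B, C, D, E}: {E} determines {D, E} here but is not a superkey — split on E -> D, giving {D, E} and {A, B, C, E}.
{D, E} has no BCNF violation.
{A, B, C, E} has no BCNF violation.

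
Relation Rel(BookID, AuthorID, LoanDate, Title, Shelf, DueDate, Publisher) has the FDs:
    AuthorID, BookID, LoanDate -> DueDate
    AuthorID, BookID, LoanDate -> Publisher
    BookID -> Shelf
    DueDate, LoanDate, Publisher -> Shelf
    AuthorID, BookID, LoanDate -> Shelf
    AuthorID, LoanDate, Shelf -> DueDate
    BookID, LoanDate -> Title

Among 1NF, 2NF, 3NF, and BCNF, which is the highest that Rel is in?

1NF

Candidate key: {AuthorID, BookID, LoanDate}. Prime attributes: {AuthorID, BookID, LoanDate}.
For BookID -> Shelf we have {BookID}⁺ = {BookID, Shelf}; {BookID} is not a superkey, so BCNF fails.
BookID -> Shelf determines the non-prime attribute {Shelf} from a non-superkey — 3NF is violated.
{BookID} is a proper subset of the key {AuthorID, BookID, LoanDate}, and {BookID}⁺ contains the non-prime attribute {Shelf} — a partial dependency, so 2NF is violated.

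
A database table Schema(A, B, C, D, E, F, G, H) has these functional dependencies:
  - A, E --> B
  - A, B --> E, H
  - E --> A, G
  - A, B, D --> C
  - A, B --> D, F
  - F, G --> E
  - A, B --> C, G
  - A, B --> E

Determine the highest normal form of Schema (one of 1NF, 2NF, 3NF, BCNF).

BCNF

Candidate keys: {A, B}, {E}, {F, G}. Prime attributes: {A, B, E, F, G}.
Each dependency's left side is a superkey — BCNF holds.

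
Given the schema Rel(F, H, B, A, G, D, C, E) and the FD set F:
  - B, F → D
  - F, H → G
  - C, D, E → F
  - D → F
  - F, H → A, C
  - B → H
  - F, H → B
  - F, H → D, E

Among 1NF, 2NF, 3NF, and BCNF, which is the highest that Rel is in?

3NF

Candidate keys: {B, D}, {B, F}, {D, H}, {F, H}. Prime attributes: {B, D, F, H}.
C, D, E → F breaks BCNF: {C, D, E}⁺ = {C, D, E, F}, so {C, D, E} is not a superkey.
But every attribute on its right side ({F}) is prime, and the same holds for every other non-superkey FD, so 3NF still holds.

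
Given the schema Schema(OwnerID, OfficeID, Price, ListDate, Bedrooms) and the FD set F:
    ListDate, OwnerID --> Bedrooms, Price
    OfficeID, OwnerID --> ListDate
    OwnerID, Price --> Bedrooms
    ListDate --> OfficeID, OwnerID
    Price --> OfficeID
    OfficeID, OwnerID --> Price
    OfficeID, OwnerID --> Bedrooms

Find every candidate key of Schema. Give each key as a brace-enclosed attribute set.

Closure of {ListDate} is {Bedrooms, ListDate, OfficeID, OwnerID, Price}, the whole schema; {ListDate} is a candidate key.
Closure of {OfficeID, OwnerID} is {Bedrooms, ListDate, OfficeID, OwnerID, Price}, the whole schema; {OfficeID, OwnerID} is a candidate key.
Closure of {OwnerID, Price} is {Bedrooms, ListDate, OfficeID, OwnerID, Price}, the whole schema; {OwnerID, Price} is a candidate key.
No proper subset of any of these is a key, and no other minimal superkey exists.

{ListDate}, {OfficeID, OwnerID}, {OwnerID, Price}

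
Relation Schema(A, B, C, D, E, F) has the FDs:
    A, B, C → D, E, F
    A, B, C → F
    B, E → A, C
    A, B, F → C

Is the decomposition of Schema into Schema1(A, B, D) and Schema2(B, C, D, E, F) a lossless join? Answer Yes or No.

No

Common attributes: {B, D}; their closure is {B, D}.
Neither Schema1 nor Schema2 is contained in that closure, so the decomposition is lossy.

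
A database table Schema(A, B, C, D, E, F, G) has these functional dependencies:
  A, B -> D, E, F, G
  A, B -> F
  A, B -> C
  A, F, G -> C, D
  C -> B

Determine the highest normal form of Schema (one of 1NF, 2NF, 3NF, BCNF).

Candidate keys: {A, B}, {A, C}, {A, F, G}. Prime attributes: {A, B, C, F, G}.
C -> B breaks BCNF: {C}⁺ = {B, C}, so {C} is not a superkey.
Since {B} ⊆ prime attributes and every other non-superkey FD also has a prime right side, the schema is in 3NF.

3NF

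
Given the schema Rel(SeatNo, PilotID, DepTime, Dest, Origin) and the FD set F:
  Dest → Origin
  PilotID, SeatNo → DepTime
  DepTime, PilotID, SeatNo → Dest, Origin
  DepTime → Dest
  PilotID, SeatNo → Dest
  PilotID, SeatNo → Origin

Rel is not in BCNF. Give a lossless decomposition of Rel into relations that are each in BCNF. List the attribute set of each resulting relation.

{DepTime, Dest}; {DepTime, PilotID, SeatNo}; {Dest, Origin}

Candidate key of the original relation: {PilotID, SeatNo}.
{DepTime, Dest, Origin, PilotID, SeatNo}: {Dest} determines {Dest, Origin} here but is not a superkey — split on Dest → Origin, giving {Dest, Origin} and {DepTime, Dest, PilotID, SeatNo}.
{Dest, Origin}: every determinant is a superkey — BCNF.
{DepTime, Dest, PilotID, SeatNo}: {DepTime} determines {DepTime, Dest} here but is not a superkey — split on DepTime → Dest, giving {DepTime, Dest} and {DepTime, PilotID, SeatNo}.
{DepTime, Dest}: every determinant is a superkey — BCNF.
{DepTime, PilotID, SeatNo}: every determinant is a superkey — BCNF.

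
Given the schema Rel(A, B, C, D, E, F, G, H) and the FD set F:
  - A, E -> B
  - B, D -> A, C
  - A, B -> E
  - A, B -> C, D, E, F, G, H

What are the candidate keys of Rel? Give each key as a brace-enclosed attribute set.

{A, B}, {A, E}, {B, D}

Closure of {A, B} is {A, B, C, D, E, F, G, H}, the whole schema; {A, B} is a candidate key.
Closure of {A, E} is {A, B, C, D, E, F, G, H}, the whole schema; {A, E} is a candidate key.
Closure of {B, D} is {A, B, C, D, E, F, G, H}, the whole schema; {B, D} is a candidate key.
No proper subset of any of these is a key, and no other minimal superkey exists.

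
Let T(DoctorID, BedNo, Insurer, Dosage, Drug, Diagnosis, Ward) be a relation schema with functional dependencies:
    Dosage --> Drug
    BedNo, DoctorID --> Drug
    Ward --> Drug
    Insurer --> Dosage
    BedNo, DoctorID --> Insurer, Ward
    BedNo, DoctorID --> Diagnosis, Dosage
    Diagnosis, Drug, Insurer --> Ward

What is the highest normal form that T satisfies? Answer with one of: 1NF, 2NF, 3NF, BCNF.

2NF

Candidate key: {BedNo, DoctorID}. Prime attributes: {BedNo, DoctorID}.
For Dosage --> Drug we have {Dosage}⁺ = {Dosage, Drug}; {Dosage} is not a superkey, so BCNF fails.
Because {Drug} is non-prime and the left side of Dosage --> Drug is not a superkey, the relation is not in 3NF.
Checking every proper subset of each key, none determines a non-prime attribute — 2NF is satisfied.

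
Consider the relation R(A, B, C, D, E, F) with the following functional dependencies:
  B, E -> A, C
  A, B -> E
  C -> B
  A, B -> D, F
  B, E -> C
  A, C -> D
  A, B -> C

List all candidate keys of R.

{A, B}⁺ = {A, B, C, D, E, F} — all of the relation — so {A, B} is a candidate key.
{A, C}⁺ = {A, B, C, D, E, F} — all of the relation — so {A, C} is a candidate key.
{B, E}⁺ = {A, B, C, D, E, F} — all of the relation — so {B, E} is a candidate key.
{C, E}⁺ = {A, B, C, D, E, F} — all of the relation — so {C, E} is a candidate key.
No proper subset of any of these is a key, and no other minimal superkey exists.

{A, B}, {A, C}, {B, E}, {C, E}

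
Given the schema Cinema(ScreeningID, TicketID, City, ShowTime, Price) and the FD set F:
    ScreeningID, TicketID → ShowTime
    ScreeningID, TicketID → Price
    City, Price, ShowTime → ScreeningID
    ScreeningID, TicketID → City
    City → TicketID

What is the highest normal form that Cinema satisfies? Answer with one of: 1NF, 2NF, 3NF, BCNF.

3NF

Candidate keys: {City, Price, ShowTime}, {City, ScreeningID}, {ScreeningID, TicketID}. Prime attributes: {City, Price, ScreeningID, ShowTime, TicketID}.
For City → TicketID we have {City}⁺ = {City, TicketID}; {City} is not a superkey, so BCNF fails.
But every attribute on its right side ({TicketID}) is prime, and the same holds for every other non-superkey FD, so 3NF still holds.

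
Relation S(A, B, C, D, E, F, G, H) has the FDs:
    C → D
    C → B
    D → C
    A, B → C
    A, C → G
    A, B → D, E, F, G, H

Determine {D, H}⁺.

{B, C, D, H}

Start with {D, H}.
D → C applies; add {C} → now {C, D, H}.
C → B applies; add {B} → now {B, C, D, H}.
No further FD applies.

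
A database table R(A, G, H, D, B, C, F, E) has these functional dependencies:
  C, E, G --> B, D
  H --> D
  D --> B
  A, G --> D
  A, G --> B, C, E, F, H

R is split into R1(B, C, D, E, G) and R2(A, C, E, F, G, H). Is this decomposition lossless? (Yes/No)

The shared attributes are {C, E, G} and {C, E, G}⁺ = {B, C, D, E, G}.
R1 is contained in that closure, so R1 ∩ R2 --> R1 holds and the join is lossless.

Yes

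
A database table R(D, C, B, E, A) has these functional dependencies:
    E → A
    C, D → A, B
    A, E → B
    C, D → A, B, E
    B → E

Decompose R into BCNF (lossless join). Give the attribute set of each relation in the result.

Candidate key of the original relation: {C, D}.
Within {A, B, C, D, E}: {E}⁺ ∩ {A, B, C, D, E} = {A, B, E}, not the whole set, so E → A, B violates BCNF; decompose into {A, B, E} and {C, D, E}.
{A, B, E} has no BCNF violation.
{C, D, E} has no BCNF violation.

{A, B, E}; {C, D, E}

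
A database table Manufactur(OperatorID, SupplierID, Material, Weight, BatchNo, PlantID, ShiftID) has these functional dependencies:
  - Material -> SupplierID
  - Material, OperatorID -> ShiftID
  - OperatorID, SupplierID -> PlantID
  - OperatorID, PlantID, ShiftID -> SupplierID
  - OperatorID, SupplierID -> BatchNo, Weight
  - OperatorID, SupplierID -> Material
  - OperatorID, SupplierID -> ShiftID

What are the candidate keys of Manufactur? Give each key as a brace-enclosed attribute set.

{Material, OperatorID}, {OperatorID, PlantID, ShiftID}, {OperatorID, SupplierID}

No FD produces {OperatorID}, so it must be in every candidate key.
{Material, OperatorID}⁺ = {BatchNo, Material, OperatorID, PlantID, ShiftID, SupplierID, Weight} — all of the relation — so {Material, OperatorID} is a candidate key.
{OperatorID, SupplierID}⁺ = {BatchNo, Material, OperatorID, PlantID, ShiftID, SupplierID, Weight} — all of the relation — so {OperatorID, SupplierID} is a candidate key.
{OperatorID, PlantID, ShiftID}⁺ = {BatchNo, Material, OperatorID, PlantID, ShiftID, SupplierID, Weight} — all of the relation — so {OperatorID, PlantID, ShiftID} is a candidate key.
Any other superkey properly contains one of these, so there are no further candidate keys.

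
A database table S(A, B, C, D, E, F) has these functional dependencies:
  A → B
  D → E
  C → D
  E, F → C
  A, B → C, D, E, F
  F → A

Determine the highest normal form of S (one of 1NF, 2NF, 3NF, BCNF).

2NF

Candidate keys: {A}, {F}. Prime attributes: {A, F}.
D → E breaks BCNF: {D}⁺ = {D, E}, so {D} is not a superkey.
D → E has non-prime {E} on the right and a non-superkey on the left, so 3NF fails.
Every candidate key is a single attribute, so no partial dependency is possible; 2NF holds.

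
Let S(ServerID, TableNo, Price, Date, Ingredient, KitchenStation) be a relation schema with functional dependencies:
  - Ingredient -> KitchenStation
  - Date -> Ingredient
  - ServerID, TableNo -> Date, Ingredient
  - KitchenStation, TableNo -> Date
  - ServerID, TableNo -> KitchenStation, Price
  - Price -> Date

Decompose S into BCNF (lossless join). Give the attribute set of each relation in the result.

{Date, Ingredient}; {Date, Price}; {Ingredient, KitchenStation}; {Price, ServerID, TableNo}

Candidate key of the original relation: {ServerID, TableNo}.
In {Date, Ingredient, KitchenStation, Price, ServerID, TableNo}, {Ingredient} is not a superkey ({Ingredient}⁺ restricted to this set is {Ingredient, KitchenStation}), so split on Ingredient -> KitchenStation into {Ingredient, KitchenStation} and {Date, Ingredient, Price, ServerID, TableNo}.
{Ingredient, KitchenStation}: every determinant is a superkey — BCNF.
In {Date, Ingredient, Price, ServerID, TableNo}, {Date} is not a superkey ({Date}⁺ restricted to this set is {Date, Ingredient}), so split on Date -> Ingredient into {Date, Ingredient} and {Date, Price, ServerID, TableNo}.
{Date, Ingredient}: every determinant is a superkey — BCNF.
In {Date, Price, ServerID, TableNo}, {Price} is not a superkey ({Price}⁺ restricted to this set is {Date, Price}), so split on Price -> Date into {Date, Price} and {Price, ServerID, TableNo}.
{Date, Price}: every determinant is a superkey — BCNF.
{Price, ServerID, TableNo}: every determinant is a superkey — BCNF.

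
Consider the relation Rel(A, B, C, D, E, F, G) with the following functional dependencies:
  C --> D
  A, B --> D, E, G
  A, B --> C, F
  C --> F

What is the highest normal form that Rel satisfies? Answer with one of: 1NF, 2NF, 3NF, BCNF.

Candidate key: {A, B}. Prime attributes: {A, B}.
C --> D breaks BCNF: {C}⁺ = {C, D, F}, so {C} is not a superkey.
Because {D} is non-prime and the left side of C --> D is not a superkey, the relation is not in 3NF.
No non-prime attribute depends on a proper subset of any candidate key, so 2NF holds.

2NF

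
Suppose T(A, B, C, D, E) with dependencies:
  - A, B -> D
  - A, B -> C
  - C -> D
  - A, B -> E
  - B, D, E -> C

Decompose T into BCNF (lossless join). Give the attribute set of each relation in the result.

Candidate key of the original relation: {A, B}.
In {A, B, C, D, E}, {C} is not a superkey ({C}⁺ restricted to this set is {C, D}), so split on C -> D into {C, D} and {A, B, C, E}.
{C, D}: every determinant is a superkey — BCNF.
{A, B, C, E}: every determinant is a superkey — BCNF.

{A, B, C, E}; {C, D}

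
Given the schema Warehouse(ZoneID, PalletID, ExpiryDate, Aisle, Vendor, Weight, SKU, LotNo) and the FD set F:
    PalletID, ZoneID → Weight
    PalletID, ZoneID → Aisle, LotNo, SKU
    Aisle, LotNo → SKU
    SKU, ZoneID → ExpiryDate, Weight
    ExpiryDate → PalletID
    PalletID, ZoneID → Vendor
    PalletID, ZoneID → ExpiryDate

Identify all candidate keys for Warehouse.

No FD produces {ZoneID}, so it must be in every candidate key.
Closure of {ExpiryDate, ZoneID} is {Aisle, ExpiryDate, LotNo, PalletID, SKU, Vendor, Weight, ZoneID}, the whole schema; {ExpiryDate, ZoneID} is a candidate key.
Closure of {PalletID, ZoneID} is {Aisle, ExpiryDate, LotNo, PalletID, SKU, Vendor, Weight, ZoneID}, the whole schema; {PalletID, ZoneID} is a candidate key.
Closure of {SKU, ZoneID} is {Aisle, ExpiryDate, LotNo, PalletID, SKU, Vendor, Weight, ZoneID}, the whole schema; {SKU, ZoneID} is a candidate key.
Closure of {Aisle, LotNo, ZoneID} is {Aisle, ExpiryDate, LotNo, PalletID, SKU, Vendor, Weight, ZoneID}, the whole schema; {Aisle, LotNo, ZoneID} is a candidate key.
Any other superkey properly contains one of these, so there are no further candidate keys.

{Aisle, LotNo, ZoneID}, {ExpiryDate, ZoneID}, {PalletID, ZoneID}, {SKU, ZoneID}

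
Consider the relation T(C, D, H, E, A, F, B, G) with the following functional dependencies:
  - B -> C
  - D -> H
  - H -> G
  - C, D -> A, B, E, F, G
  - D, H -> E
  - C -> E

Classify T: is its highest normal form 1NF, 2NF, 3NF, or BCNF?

Candidate keys: {B, D}, {C, D}. Prime attributes: {B, C, D}.
For B -> C we have {B}⁺ = {B, C, E}; {B} is not a superkey, so BCNF fails.
Because {H} is non-prime and the left side of D -> H is not a superkey, the relation is not in 3NF.
Since {B} ⊂ {B, D} and {B}⁺ ⊇ {E} with {E} non-prime, there is a partial dependency; 2NF fails.

1NF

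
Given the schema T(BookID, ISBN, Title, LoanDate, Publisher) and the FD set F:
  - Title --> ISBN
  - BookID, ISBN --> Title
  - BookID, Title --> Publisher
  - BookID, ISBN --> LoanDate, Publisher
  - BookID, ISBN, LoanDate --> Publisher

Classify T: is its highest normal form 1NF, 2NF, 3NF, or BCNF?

3NF

Candidate keys: {BookID, ISBN}, {BookID, Title}. Prime attributes: {BookID, ISBN, Title}.
Title --> ISBN breaks BCNF: {Title}⁺ = {ISBN, Title}, so {Title} is not a superkey.
Its right-hand attributes {ISBN} are all prime, as are those of every other non-superkey FD — the relation is in 3NF.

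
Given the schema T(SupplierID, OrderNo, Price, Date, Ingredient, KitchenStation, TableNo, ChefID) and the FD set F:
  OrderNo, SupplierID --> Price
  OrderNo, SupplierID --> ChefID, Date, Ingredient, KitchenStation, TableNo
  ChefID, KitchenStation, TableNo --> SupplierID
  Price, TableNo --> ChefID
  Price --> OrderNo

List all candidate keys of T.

{ChefID, KitchenStation, OrderNo, TableNo}, {KitchenStation, Price, TableNo}, {OrderNo, SupplierID}, {Price, SupplierID}

{OrderNo, SupplierID}⁺ = {ChefID, Date, Ingredient, KitchenStation, OrderNo, Price, SupplierID, TableNo}, which is every attribute, so {OrderNo, SupplierID} is a candidate key.
{Price, SupplierID}⁺ = {ChefID, Date, Ingredient, KitchenStation, OrderNo, Price, SupplierID, TableNo}, which is every attribute, so {Price, SupplierID} is a candidate key.
{KitchenStation, Price, TableNo}⁺ = {ChefID, Date, Ingredient, KitchenStation, OrderNo, Price, SupplierID, TableNo}, which is every attribute, so {KitchenStation, Price, TableNo} is a candidate key.
{ChefID, KitchenStation, OrderNo, TableNo}⁺ = {ChefID, Date, Ingredient, KitchenStation, OrderNo, Price, SupplierID, TableNo}, which is every attribute, so {ChefID, KitchenStation, OrderNo, TableNo} is a candidate key.
These are minimal and exhaustive — every other superkey contains one of them.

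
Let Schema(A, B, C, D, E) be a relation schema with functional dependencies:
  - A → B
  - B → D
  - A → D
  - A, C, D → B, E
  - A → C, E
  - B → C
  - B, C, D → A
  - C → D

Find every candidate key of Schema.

{A} is a candidate key since {A}⁺ = {A, B, C, D, E} covers every attribute.
{B} is a candidate key since {B}⁺ = {A, B, C, D, E} covers every attribute.
Any other superkey properly contains one of these, so there are no further candidate keys.

{A}, {B}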